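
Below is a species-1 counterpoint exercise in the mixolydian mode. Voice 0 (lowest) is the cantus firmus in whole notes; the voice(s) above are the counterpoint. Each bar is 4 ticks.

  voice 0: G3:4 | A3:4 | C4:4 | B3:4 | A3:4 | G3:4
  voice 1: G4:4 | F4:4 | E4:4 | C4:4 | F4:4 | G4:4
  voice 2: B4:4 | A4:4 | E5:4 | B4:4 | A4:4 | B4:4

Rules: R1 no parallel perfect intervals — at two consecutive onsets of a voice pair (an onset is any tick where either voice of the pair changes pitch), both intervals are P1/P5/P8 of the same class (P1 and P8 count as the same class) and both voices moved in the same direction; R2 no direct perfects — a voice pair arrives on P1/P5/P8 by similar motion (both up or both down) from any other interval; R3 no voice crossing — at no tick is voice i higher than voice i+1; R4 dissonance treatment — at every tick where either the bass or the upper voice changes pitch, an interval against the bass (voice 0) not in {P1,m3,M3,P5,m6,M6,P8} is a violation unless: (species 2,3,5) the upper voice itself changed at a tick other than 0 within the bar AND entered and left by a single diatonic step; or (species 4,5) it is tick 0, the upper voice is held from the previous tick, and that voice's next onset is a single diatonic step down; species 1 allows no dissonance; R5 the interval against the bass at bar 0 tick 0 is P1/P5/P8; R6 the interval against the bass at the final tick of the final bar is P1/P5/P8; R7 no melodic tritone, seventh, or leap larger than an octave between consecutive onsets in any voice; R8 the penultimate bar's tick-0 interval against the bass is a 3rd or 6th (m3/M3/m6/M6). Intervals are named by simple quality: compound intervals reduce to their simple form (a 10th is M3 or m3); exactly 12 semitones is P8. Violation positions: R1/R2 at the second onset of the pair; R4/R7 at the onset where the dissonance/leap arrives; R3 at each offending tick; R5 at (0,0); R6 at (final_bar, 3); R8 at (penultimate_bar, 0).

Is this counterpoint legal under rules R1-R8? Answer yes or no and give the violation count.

bar 0: v0=G3 v1=G4 v2=B4 (M3)
bar 1: v0=A3 v1=F4 v2=A4 (P8)
bar 2: v0=C4 v1=E4 v2=E5 (M3)
bar 3: v0=B3 v1=C4 v2=B4 (P8)
bar 4: v0=A3 v1=F4 v2=A4 (P8)
bar 5: v0=G3 v1=G4 v2=B4 (M3)
  R5 @ bar0.0: opens on M3
  R2 @ bar3.0: C4/E5 M3 -> B3/B4 P8 similar
  R4 @ bar3.0: B3/C4 m2 untreated
  R1 @ bar4.0: B3/B4 P8 -> A3/A4 P8 similar
  R8 @ bar4.0: penult P8 not 3rd/6th
  R6 @ bar5.3: closes on M3

No (6 violations)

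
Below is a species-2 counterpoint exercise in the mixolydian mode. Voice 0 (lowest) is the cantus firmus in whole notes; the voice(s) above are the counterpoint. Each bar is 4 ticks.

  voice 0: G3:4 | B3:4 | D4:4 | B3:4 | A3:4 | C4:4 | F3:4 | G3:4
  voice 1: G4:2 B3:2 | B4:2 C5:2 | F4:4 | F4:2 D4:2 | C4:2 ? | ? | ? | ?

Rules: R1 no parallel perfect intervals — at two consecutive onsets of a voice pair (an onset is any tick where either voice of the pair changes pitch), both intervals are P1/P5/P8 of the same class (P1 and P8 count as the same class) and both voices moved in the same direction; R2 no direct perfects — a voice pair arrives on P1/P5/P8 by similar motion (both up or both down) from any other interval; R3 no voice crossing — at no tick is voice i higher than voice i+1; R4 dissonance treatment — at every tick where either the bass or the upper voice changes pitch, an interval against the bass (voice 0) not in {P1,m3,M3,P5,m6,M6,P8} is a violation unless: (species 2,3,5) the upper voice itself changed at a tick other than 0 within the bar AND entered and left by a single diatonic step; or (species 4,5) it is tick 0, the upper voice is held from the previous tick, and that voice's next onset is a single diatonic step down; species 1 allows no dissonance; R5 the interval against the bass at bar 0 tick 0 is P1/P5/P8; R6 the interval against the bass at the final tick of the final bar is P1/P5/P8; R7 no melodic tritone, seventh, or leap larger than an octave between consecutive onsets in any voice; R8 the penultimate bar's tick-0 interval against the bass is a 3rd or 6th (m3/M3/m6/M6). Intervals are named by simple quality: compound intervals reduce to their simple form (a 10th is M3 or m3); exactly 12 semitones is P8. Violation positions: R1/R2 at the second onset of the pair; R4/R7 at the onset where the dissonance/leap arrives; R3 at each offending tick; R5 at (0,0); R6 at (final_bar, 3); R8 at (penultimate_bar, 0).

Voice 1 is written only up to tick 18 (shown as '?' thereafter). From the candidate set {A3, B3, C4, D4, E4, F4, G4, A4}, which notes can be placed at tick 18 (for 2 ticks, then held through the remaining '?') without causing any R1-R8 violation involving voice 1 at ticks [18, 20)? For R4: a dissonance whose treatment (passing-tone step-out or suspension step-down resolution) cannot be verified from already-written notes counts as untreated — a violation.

{A3, A4, C4, E4, F4}

A3: legal
B3: violates R4
C4: legal
D4: violates R4
E4: legal
F4: legal
G4: violates R4
A4: legal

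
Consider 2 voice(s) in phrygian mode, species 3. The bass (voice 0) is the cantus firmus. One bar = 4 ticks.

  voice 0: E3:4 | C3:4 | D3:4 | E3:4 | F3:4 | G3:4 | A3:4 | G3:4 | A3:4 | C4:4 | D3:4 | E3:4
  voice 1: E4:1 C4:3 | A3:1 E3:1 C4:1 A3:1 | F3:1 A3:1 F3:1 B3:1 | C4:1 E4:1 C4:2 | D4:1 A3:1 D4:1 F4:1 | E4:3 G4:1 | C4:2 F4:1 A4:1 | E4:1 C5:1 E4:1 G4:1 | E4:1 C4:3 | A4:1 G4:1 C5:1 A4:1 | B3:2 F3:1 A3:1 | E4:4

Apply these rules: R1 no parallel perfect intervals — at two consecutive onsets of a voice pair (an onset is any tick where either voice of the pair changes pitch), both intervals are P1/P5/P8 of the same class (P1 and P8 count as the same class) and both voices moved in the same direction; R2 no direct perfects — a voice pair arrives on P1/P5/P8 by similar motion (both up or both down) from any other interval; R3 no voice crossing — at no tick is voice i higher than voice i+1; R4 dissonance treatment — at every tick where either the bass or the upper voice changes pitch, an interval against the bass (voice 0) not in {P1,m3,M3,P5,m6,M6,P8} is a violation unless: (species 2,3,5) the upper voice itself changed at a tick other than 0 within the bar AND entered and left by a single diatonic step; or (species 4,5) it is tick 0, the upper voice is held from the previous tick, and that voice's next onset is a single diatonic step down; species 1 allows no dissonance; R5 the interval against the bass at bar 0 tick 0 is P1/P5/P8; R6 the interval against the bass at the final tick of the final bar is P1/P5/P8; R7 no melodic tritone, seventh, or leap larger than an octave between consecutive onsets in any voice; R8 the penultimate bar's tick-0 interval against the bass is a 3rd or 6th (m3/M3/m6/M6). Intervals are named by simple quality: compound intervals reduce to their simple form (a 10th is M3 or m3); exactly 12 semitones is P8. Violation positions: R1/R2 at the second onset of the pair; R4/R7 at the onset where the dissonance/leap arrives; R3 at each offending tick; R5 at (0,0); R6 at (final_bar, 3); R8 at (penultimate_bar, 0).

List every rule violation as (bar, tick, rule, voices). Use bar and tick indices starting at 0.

bar 0: v0=E3 v1=E4 downbeat P8
bar 1: v0=C3 v1=A3 downbeat M6
bar 2: v0=D3 v1=F3 downbeat m3
bar 3: v0=E3 v1=C4 downbeat m6
bar 4: v0=F3 v1=D4 downbeat M6
bar 5: v0=G3 v1=E4 downbeat M6
bar 6: v0=A3 v1=C4 downbeat m3
bar 7: v0=G3 v1=E4 downbeat M6
bar 8: v0=A3 v1=E4 downbeat P5
bar 9: v0=C4 v1=A4 downbeat M6
bar 10: v0=D3 v1=B3 downbeat M6
bar 11: v0=E3 v1=E4 downbeat P8
  -> R7 @ bar 2 tick 3 v(1,): F3->B3 leap 6st
  -> R4 @ bar 7 tick 1 v(0, 1): G3/C5 P4 untreated
  -> R7 @ bar 10 tick 0 v(0,): C4->D3 leap 10st
  -> R7 @ bar 10 tick 0 v(1,): A4->B3 leap 10st
  -> R7 @ bar 10 tick 2 v(1,): B3->F3 leap 6st
  -> R2 @ bar 11 tick 0 v(0, 1): D3/A3 P5 -> E3/E4 P8 similar

(2, 3, R7, (1,))
(7, 1, R4, (0, 1))
(10, 0, R7, (0,))
(10, 0, R7, (1,))
(10, 2, R7, (1,))
(11, 0, R2, (0, 1))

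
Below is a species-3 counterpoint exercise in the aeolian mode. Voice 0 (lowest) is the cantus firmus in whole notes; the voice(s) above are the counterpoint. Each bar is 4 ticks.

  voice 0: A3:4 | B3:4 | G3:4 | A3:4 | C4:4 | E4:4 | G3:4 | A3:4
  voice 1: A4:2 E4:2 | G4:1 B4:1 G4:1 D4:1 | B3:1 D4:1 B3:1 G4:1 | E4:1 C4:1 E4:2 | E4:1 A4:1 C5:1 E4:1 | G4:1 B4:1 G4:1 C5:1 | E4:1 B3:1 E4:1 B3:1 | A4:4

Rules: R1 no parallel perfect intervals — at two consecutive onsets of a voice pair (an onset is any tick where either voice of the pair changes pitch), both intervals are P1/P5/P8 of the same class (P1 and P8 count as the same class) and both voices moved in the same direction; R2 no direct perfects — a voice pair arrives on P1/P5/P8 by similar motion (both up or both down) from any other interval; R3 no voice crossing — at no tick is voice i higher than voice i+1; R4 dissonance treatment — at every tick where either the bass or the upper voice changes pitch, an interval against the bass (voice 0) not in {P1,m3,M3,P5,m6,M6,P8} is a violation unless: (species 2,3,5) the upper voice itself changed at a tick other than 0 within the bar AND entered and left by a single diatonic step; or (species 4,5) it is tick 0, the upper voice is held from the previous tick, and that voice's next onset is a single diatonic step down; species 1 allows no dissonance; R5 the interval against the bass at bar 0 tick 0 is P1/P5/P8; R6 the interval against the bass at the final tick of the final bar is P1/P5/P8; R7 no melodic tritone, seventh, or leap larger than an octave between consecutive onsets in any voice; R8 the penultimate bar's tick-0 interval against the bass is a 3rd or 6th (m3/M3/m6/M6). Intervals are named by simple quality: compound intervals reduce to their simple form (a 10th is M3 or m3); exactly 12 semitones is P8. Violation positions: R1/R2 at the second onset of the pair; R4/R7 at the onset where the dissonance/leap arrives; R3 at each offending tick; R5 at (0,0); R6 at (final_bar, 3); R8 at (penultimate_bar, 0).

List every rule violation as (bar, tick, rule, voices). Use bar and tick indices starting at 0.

(7, 0, R2, (0, 1))
(7, 0, R7, (1,))

bar 0: v0=A3 v1=A4 downbeat P8
bar 1: v0=B3 v1=G4 downbeat m6
bar 2: v0=G3 v1=B3 downbeat M3
bar 3: v0=A3 v1=E4 downbeat P5
bar 4: v0=C4 v1=E4 downbeat M3
bar 5: v0=E4 v1=G4 downbeat m3
bar 6: v0=G3 v1=E4 downbeat M6
bar 7: v0=A3 v1=A4 downbeat P8
  -> R2 @ bar 7 tick 0 v(0, 1): G3/B3 M3 -> A3/A4 P8 similar
  -> R7 @ bar 7 tick 0 v(1,): B3->A4 leap 10st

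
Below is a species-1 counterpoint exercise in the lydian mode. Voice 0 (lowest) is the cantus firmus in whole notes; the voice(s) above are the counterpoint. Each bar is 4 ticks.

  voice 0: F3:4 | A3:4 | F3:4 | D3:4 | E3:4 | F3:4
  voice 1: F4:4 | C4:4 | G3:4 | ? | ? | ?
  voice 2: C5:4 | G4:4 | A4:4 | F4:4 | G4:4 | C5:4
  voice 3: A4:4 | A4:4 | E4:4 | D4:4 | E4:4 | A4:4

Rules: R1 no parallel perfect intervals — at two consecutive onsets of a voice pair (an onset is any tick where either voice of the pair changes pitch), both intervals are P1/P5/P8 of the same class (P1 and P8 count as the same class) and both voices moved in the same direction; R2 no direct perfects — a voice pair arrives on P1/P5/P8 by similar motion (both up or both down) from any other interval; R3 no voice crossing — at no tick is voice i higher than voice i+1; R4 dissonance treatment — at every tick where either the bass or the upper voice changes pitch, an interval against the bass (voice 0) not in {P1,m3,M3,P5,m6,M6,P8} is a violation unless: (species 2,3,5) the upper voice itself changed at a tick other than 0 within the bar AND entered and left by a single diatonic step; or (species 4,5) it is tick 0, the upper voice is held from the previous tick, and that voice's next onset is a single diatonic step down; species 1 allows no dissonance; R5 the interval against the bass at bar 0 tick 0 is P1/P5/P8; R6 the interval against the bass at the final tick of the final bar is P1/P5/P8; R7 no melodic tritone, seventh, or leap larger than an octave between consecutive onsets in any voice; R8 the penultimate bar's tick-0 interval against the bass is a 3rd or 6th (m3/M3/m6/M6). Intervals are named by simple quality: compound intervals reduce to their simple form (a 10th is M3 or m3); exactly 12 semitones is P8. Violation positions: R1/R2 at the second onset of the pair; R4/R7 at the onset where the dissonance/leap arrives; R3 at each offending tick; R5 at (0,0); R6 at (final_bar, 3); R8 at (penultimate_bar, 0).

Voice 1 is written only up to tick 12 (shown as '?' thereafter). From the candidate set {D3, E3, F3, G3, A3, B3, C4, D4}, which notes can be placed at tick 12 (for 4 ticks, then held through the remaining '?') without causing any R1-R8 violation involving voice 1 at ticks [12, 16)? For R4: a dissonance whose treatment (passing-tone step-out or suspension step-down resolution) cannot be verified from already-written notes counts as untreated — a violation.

{A3, B3, D4}

D3: violates R2
E3: violates R4
F3: violates R2
G3: violates R4
A3: legal
B3: legal
C4: violates R4
D4: legal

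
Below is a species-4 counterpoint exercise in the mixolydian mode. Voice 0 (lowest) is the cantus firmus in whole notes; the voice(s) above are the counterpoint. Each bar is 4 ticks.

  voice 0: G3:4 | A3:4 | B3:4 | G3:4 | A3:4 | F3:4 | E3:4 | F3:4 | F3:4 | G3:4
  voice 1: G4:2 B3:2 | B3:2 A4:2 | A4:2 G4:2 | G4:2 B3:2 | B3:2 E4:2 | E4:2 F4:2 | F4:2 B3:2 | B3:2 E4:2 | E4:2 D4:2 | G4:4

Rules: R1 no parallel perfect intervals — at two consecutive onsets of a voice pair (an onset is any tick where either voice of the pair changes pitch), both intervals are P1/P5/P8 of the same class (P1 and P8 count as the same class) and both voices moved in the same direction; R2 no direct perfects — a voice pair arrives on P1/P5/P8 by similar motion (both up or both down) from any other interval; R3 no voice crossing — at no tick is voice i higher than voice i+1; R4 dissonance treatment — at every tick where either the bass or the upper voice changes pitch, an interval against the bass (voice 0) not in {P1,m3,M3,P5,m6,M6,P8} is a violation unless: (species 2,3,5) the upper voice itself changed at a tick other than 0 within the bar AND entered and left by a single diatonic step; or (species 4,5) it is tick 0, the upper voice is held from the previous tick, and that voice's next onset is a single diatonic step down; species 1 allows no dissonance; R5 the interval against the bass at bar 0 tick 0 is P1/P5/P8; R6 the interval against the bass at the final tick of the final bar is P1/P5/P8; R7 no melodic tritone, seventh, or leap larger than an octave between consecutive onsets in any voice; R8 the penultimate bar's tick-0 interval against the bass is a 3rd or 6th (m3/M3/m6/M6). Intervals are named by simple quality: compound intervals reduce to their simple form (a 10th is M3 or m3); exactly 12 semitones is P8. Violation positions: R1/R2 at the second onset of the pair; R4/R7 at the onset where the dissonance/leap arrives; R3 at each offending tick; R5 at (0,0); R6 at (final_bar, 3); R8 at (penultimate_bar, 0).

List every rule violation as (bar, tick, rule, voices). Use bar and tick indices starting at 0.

(1, 0, R4, (0, 1))
(1, 2, R7, (1,))
(4, 0, R4, (0, 1))
(5, 0, R4, (0, 1))
(6, 0, R4, (0, 1))
(6, 2, R7, (1,))
(7, 0, R4, (0, 1))
(7, 2, R4, (0, 1))
(8, 0, R8, (0, 1))
(9, 0, R2, (0, 1))

bar 0: v0=G3 v1=G4 downbeat P8
bar 1: v0=A3 v1=B3 downbeat M2
bar 2: v0=B3 v1=A4 downbeat m7
bar 3: v0=G3 v1=G4 downbeat P8
bar 4: v0=A3 v1=B3 downbeat M2
bar 5: v0=F3 v1=E4 downbeat M7
bar 6: v0=E3 v1=F4 downbeat m2
bar 7: v0=F3 v1=B3 downbeat TT
bar 8: v0=F3 v1=E4 downbeat M7
bar 9: v0=G3 v1=G4 downbeat P8
  -> R4 @ bar 1 tick 0 v(0, 1): A3/B3 M2 untreated
  -> R7 @ bar 1 tick 2 v(1,): B3->A4 leap 10st
  -> R4 @ bar 4 tick 0 v(0, 1): A3/B3 M2 untreated
  -> R4 @ bar 5 tick 0 v(0, 1): F3/E4 M7 untreated
  -> R4 @ bar 6 tick 0 v(0, 1): E3/F4 m2 untreated
  -> R7 @ bar 6 tick 2 v(1,): F4->B3 leap 6st
  -> R4 @ bar 7 tick 0 v(0, 1): F3/B3 TT untreated
  -> R4 @ bar 7 tick 2 v(0, 1): F3/E4 M7 untreated
  -> R8 @ bar 8 tick 0 v(0, 1): penult M7 not 3rd/6th
  -> R2 @ bar 9 tick 0 v(0, 1): F3/D4 M6 -> G3/G4 P8 similar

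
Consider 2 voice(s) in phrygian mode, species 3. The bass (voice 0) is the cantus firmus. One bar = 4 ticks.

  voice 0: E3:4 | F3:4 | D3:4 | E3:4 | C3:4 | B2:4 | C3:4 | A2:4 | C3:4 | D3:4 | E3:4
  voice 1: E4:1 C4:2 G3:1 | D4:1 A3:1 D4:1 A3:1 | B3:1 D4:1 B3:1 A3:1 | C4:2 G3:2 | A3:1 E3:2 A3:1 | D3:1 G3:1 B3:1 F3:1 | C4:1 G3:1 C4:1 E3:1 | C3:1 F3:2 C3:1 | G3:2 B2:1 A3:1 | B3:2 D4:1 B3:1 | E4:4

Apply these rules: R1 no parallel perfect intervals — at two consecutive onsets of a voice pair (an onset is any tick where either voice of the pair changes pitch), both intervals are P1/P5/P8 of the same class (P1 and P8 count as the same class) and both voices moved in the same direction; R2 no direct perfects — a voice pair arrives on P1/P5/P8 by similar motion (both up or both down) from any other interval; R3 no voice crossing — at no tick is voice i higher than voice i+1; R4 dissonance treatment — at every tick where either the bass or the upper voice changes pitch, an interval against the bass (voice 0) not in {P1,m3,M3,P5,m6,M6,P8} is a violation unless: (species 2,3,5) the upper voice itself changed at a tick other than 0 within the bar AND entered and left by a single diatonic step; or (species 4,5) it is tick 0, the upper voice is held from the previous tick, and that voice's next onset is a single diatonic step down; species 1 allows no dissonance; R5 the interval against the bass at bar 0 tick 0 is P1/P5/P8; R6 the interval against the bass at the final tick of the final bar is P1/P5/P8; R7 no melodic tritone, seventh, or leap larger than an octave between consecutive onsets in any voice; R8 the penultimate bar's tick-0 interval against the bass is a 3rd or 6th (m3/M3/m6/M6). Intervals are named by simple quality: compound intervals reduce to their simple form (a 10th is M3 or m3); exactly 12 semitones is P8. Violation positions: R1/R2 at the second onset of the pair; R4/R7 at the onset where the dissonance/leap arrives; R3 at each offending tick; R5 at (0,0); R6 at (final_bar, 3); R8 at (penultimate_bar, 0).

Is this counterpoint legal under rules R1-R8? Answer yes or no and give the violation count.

No (8 violations)

bar 0: v0=E3 v1=E4 (P8)
bar 1: v0=F3 v1=D4 (M6)
bar 2: v0=D3 v1=B3 (M6)
bar 3: v0=E3 v1=C4 (m6)
bar 4: v0=C3 v1=A3 (M6)
bar 5: v0=B2 v1=D3 (m3)
bar 6: v0=C3 v1=C4 (P8)
bar 7: v0=A2 v1=C3 (m3)
bar 8: v0=C3 v1=G3 (P5)
bar 9: v0=D3 v1=B3 (M6)
bar 10: v0=E3 v1=E4 (P8)
  R4 @ bar5.3: B2/F3 TT untreated
  R7 @ bar5.3: B3->F3 leap 6st
  R2 @ bar6.0: B2/F3 TT -> C3/C4 P8 similar
  R2 @ bar8.0: A2/C3 m3 -> C3/G3 P5 similar
  R3 @ bar8.2: C3 above B2
  R4 @ bar8.2: C3/B2 m2 untreated
  R7 @ bar8.3: B2->A3 leap 10st
  R2 @ bar10.0: D3/B3 M6 -> E3/E4 P8 similar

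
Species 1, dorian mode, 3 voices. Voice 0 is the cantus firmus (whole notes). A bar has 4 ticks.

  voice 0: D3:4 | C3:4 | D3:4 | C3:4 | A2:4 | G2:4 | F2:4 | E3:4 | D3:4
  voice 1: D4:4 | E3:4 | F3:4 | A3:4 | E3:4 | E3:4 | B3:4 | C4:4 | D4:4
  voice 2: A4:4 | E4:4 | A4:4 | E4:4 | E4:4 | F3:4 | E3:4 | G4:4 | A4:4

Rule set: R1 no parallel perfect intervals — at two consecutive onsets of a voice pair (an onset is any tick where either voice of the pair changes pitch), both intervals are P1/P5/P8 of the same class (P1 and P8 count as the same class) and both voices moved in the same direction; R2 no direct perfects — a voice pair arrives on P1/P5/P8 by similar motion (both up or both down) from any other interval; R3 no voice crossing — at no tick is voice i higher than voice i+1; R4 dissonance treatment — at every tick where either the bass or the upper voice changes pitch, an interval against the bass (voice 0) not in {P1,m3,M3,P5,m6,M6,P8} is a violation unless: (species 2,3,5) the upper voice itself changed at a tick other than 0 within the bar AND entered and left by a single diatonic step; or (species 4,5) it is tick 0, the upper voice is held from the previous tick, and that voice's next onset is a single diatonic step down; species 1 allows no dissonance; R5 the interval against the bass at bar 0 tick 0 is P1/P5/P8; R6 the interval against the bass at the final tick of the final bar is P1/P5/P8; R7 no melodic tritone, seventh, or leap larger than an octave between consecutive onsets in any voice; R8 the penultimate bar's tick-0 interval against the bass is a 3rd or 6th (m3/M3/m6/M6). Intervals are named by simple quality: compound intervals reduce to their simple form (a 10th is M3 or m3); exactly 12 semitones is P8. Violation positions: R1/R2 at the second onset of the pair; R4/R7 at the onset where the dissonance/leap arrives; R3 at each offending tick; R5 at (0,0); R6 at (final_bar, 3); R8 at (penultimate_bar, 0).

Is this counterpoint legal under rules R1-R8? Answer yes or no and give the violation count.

bar 0: v0=D3 v1=D4 v2=A4 (P5)
bar 1: v0=C3 v1=E3 v2=E4 (M3)
bar 2: v0=D3 v1=F3 v2=A4 (P5)
bar 3: v0=C3 v1=A3 v2=E4 (M3)
bar 4: v0=A2 v1=E3 v2=E4 (P5)
bar 5: v0=G2 v1=E3 v2=F3 (m7)
bar 6: v0=F2 v1=B3 v2=E3 (M7)
bar 7: v0=E3 v1=C4 v2=G4 (m3)
bar 8: v0=D3 v1=D4 v2=A4 (P5)
  R2 @ bar1.0: D4/A4 P5 -> E3/E4 P8 similar
  R7 @ bar1.0: D4->E3 leap 10st
  R2 @ bar2.0: C3/E4 M3 -> D3/A4 P5 similar
  R2 @ bar4.0: C3/A3 M6 -> A2/E3 P5 similar
  R4 @ bar5.0: G2/F3 m7 untreated
  R7 @ bar5.0: E4->F3 leap 11st
  R3 @ bar6.0: B3 above E3
  R4 @ bar6.0: F2/B3 TT untreated
  R4 @ bar6.0: F2/E3 M7 untreated
  R3 @ bar6.1: B3 above E3
  R3 @ bar6.2: B3 above E3
  R3 @ bar6.3: B3 above E3
  R1 @ bar7.0: B3/E3 P5 -> C4/G4 P5 similar
  R7 @ bar7.0: F2->E3 leap 11st
  R7 @ bar7.0: E3->G4 leap 15st
  R1 @ bar8.0: C4/G4 P5 -> D4/A4 P5 similar

No (16 violations)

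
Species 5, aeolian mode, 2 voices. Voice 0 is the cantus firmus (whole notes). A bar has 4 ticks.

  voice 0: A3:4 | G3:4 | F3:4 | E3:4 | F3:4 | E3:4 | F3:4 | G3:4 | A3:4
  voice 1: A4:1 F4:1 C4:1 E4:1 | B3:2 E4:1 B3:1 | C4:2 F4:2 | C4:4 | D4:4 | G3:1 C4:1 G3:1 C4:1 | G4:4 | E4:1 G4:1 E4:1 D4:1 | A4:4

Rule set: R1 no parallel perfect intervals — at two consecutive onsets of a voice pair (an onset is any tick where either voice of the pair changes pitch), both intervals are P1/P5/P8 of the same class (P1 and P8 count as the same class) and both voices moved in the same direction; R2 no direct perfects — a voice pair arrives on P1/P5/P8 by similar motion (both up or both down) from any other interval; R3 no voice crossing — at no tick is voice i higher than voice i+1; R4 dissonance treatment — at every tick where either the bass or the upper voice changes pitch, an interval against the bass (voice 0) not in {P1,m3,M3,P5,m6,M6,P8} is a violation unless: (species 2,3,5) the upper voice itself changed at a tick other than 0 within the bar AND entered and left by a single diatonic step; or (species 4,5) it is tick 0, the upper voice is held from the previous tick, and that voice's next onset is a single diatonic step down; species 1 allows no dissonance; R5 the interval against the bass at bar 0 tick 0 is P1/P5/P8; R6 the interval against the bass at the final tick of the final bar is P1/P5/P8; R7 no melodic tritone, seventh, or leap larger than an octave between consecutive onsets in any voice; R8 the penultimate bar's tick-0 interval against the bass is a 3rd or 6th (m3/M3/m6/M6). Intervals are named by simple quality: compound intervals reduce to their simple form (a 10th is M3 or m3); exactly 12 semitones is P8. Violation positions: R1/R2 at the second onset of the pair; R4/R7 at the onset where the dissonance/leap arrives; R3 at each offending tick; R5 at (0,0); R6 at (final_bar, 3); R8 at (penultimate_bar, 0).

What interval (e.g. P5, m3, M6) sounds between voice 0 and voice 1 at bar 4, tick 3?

voice 0=F3 voice 1=D4 -> M6

M6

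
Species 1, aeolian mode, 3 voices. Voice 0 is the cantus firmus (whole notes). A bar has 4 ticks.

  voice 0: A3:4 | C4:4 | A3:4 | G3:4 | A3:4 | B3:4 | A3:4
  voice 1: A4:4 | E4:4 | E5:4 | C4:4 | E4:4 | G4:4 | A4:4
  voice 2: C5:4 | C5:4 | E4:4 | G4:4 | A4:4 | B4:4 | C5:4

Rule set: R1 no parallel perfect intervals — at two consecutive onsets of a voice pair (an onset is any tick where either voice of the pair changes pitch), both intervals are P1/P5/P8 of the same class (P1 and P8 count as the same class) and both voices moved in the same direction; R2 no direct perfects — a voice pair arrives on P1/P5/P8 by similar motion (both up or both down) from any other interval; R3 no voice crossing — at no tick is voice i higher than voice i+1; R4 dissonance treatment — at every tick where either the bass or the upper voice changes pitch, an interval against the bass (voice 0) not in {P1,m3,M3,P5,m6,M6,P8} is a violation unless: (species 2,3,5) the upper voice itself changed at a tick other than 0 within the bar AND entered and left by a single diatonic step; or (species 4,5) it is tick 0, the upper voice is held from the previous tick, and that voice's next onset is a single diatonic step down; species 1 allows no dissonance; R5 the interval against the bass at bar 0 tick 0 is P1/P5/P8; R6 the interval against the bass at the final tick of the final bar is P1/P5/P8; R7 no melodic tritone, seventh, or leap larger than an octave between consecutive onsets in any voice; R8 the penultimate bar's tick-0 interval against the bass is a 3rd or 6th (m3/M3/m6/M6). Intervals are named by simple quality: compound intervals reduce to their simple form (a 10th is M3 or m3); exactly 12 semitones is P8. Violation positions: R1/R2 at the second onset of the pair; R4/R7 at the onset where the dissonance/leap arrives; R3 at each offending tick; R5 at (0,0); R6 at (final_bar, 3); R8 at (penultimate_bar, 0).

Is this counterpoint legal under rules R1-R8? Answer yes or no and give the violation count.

No (13 violations)

bar 0: v0=A3 v1=A4 v2=C5 (m3)
bar 1: v0=C4 v1=E4 v2=C5 (P8)
bar 2: v0=A3 v1=E5 v2=E4 (P5)
bar 3: v0=G3 v1=C4 v2=G4 (P8)
bar 4: v0=A3 v1=E4 v2=A4 (P8)
bar 5: v0=B3 v1=G4 v2=B4 (P8)
bar 6: v0=A3 v1=A4 v2=C5 (m3)
  R5 @ bar0.0: opens on m3
  R2 @ bar2.0: C4/C5 P8 -> A3/E4 P5 similar
  R3 @ bar2.0: E5 above E4
  R3 @ bar2.1: E5 above E4
  R3 @ bar2.2: E5 above E4
  R3 @ bar2.3: E5 above E4
  R4 @ bar3.0: G3/C4 P4 untreated
  R7 @ bar3.0: E5->C4 leap 16st
  R1 @ bar4.0: G3/G4 P8 -> A3/A4 P8 similar
  R2 @ bar4.0: G3/C4 P4 -> A3/E4 P5 similar
  R1 @ bar5.0: A3/A4 P8 -> B3/B4 P8 similar
  R8 @ bar5.0: penult P8 not 3rd/6th
  R6 @ bar6.3: closes on m3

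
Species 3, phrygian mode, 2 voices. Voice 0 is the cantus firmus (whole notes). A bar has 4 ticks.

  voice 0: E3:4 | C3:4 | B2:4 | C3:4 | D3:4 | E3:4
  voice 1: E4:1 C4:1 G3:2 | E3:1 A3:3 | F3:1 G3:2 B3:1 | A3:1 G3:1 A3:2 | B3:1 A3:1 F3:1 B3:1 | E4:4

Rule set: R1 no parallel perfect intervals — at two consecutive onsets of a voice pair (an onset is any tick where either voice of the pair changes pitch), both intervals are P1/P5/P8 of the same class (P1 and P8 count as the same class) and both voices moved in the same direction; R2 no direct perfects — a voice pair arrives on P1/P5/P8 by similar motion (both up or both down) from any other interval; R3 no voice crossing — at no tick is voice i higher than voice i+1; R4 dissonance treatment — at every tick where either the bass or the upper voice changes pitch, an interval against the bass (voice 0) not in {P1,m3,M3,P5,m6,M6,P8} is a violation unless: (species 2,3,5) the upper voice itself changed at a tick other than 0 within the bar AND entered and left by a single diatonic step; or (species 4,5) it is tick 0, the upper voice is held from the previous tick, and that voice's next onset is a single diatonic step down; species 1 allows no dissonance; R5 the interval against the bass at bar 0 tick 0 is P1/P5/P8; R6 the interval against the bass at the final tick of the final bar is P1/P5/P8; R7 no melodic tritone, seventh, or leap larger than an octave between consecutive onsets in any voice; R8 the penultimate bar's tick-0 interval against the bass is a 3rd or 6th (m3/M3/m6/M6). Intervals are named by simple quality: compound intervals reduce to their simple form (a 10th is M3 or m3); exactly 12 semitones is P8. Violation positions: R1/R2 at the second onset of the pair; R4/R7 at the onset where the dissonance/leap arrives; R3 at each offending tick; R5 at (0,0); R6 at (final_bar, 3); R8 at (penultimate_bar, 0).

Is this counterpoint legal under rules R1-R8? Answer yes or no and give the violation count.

bar 0: v0=E3 v1=E4 (P8)
bar 1: v0=C3 v1=E3 (M3)
bar 2: v0=B2 v1=F3 (TT)
bar 3: v0=C3 v1=A3 (M6)
bar 4: v0=D3 v1=B3 (M6)
bar 5: v0=E3 v1=E4 (P8)
  R4 @ bar2.0: B2/F3 TT untreated
  R7 @ bar4.3: F3->B3 leap 6st
  R2 @ bar5.0: D3/B3 M6 -> E3/E4 P8 similar

No (3 violations)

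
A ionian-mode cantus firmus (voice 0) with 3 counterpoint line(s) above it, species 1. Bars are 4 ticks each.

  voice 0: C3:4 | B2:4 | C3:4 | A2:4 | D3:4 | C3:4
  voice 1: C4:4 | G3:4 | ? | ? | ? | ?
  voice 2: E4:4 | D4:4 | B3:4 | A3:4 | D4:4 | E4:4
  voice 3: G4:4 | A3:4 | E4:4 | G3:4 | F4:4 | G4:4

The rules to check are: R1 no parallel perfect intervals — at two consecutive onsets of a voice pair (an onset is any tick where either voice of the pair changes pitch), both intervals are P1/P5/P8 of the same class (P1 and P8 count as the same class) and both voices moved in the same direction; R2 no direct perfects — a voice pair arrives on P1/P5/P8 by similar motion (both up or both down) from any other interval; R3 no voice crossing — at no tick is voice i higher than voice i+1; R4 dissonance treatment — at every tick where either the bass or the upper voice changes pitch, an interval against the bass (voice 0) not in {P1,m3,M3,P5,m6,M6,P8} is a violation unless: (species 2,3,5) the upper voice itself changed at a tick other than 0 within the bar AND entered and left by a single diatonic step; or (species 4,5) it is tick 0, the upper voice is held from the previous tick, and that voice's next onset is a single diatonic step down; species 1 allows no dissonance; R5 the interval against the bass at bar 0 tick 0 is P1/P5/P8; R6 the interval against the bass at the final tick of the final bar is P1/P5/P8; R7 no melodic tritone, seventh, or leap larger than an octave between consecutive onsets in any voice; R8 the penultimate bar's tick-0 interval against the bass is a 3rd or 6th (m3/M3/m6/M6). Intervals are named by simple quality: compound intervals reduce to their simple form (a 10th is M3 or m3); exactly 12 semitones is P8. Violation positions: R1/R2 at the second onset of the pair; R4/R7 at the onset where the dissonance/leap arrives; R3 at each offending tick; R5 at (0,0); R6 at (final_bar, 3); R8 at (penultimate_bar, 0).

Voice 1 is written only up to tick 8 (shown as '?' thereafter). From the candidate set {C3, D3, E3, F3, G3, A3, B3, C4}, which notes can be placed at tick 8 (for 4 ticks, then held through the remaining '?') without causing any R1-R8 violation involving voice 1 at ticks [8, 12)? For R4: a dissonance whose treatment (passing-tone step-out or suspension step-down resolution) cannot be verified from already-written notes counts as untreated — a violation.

{C3, G3}

C3: legal
D3: violates R4
E3: violates R1
F3: violates R4
G3: legal
A3: violates R2
B3: violates R4
C4: violates R2,R3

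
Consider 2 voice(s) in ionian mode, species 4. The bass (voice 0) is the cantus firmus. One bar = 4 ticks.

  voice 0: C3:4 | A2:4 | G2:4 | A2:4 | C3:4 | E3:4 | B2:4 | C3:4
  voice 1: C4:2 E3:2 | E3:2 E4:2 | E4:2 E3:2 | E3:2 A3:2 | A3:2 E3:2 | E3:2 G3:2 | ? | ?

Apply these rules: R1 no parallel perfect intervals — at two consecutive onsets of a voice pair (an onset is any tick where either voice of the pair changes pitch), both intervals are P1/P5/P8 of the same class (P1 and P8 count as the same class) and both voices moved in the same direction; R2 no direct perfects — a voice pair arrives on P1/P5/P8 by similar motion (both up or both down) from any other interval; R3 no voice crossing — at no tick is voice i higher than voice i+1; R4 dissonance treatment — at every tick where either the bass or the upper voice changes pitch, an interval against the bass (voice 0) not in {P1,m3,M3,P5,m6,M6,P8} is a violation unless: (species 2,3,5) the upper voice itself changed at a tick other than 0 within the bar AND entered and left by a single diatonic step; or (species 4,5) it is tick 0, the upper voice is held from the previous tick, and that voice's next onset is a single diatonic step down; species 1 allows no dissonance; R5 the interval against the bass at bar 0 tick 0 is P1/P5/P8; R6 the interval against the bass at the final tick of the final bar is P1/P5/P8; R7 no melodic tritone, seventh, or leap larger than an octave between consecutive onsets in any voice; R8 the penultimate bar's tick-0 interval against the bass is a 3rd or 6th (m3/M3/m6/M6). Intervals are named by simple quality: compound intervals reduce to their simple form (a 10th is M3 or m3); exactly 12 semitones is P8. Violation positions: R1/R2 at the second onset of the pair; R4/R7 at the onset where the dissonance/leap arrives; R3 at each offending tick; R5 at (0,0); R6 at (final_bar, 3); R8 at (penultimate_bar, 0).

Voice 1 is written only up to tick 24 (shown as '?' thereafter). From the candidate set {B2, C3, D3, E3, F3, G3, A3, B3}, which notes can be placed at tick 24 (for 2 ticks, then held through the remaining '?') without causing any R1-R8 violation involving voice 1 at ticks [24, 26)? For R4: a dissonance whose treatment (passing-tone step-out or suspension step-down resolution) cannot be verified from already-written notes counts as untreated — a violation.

{D3, G3}

B2: violates R2,R8
C3: violates R4,R8
D3: legal
E3: violates R4,R8
F3: violates R4,R8
G3: legal
A3: violates R4,R8
B3: violates R8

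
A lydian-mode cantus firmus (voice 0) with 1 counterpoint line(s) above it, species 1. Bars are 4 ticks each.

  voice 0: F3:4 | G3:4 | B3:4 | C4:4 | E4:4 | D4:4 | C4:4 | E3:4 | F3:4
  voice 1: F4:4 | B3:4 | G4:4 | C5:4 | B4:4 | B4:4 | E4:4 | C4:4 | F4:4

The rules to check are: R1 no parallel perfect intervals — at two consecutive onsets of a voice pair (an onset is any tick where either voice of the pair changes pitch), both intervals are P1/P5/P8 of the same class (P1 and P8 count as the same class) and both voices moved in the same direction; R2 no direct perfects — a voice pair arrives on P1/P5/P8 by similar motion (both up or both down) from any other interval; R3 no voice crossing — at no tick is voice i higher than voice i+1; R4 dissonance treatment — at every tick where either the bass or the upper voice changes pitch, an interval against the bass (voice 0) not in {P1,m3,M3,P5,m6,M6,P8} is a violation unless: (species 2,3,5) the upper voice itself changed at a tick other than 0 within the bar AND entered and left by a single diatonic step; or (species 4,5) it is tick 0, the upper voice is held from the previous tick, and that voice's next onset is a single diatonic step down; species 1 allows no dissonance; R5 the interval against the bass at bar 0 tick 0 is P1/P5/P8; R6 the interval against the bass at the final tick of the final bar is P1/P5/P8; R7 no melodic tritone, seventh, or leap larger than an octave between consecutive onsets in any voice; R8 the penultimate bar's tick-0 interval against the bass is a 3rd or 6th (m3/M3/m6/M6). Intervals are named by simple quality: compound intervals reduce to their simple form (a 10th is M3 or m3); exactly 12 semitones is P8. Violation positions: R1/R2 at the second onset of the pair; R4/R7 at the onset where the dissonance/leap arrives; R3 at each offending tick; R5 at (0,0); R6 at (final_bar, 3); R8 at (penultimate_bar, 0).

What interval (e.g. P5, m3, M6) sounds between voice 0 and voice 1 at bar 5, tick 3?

voice 0=D4 voice 1=B4 -> M6

M6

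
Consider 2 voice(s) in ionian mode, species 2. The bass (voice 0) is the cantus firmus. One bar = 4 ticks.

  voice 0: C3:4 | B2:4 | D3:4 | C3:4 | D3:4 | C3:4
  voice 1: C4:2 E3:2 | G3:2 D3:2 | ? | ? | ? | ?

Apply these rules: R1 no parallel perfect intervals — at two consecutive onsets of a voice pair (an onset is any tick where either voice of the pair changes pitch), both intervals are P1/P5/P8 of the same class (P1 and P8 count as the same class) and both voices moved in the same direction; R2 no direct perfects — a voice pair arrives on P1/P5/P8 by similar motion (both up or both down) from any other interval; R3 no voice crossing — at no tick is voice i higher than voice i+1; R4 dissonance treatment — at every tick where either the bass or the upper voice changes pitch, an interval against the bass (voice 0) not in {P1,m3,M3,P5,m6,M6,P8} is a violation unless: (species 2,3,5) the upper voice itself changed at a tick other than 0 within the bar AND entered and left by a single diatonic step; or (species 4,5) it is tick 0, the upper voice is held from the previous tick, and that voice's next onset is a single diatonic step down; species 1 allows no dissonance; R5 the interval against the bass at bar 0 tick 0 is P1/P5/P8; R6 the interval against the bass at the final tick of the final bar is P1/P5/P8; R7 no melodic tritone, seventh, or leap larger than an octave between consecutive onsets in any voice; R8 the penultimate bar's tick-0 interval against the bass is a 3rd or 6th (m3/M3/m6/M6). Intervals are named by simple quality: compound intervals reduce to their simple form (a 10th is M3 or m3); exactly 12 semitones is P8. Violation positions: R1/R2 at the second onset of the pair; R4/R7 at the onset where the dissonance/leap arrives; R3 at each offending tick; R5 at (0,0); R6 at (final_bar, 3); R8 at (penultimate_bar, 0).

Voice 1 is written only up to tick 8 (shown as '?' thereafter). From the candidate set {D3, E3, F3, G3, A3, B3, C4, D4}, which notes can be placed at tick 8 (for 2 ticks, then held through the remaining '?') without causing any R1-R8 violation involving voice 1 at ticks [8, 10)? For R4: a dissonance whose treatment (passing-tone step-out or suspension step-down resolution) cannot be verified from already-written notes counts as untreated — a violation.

D3: legal
E3: violates R4
F3: legal
G3: violates R4
A3: violates R2
B3: legal
C4: violates R4,R7
D4: violates R2

{B3, D3, F3}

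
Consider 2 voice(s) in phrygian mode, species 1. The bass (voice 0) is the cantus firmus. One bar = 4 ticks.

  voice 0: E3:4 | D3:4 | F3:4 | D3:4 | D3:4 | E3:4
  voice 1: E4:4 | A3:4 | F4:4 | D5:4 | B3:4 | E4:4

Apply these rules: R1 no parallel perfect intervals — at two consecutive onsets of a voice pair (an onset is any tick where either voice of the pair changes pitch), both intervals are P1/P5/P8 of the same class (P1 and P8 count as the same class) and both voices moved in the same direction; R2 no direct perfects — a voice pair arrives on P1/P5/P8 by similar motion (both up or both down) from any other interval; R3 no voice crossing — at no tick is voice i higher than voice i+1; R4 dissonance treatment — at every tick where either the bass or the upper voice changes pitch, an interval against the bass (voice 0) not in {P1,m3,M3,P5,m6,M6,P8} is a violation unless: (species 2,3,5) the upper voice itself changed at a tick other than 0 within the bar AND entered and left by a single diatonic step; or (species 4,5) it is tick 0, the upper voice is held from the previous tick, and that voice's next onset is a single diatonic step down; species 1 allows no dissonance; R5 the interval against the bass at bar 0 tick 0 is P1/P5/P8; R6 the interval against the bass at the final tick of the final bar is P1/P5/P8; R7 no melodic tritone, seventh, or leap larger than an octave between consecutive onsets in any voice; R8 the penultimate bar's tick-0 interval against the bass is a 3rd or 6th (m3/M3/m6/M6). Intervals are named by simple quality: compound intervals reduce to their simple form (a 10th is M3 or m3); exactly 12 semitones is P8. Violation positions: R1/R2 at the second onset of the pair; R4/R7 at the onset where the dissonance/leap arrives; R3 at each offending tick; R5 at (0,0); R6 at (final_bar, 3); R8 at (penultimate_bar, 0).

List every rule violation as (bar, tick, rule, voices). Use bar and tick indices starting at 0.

bar 0: v0=E3 v1=E4 downbeat P8
bar 1: v0=D3 v1=A3 downbeat P5
bar 2: v0=F3 v1=F4 downbeat P8
bar 3: v0=D3 v1=D5 downbeat P1
bar 4: v0=D3 v1=B3 downbeat M6
bar 5: v0=E3 v1=E4 downbeat P8
  -> R2 @ bar 1 tick 0 v(0, 1): E3/E4 P8 -> D3/A3 P5 similar
  -> R2 @ bar 2 tick 0 v(0, 1): D3/A3 P5 -> F3/F4 P8 similar
  -> R7 @ bar 4 tick 0 v(1,): D5->B3 leap 15st
  -> R2 @ bar 5 tick 0 v(0, 1): D3/B3 M6 -> E3/E4 P8 similar

(1, 0, R2, (0, 1))
(2, 0, R2, (0, 1))
(4, 0, R7, (1,))
(5, 0, R2, (0, 1))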